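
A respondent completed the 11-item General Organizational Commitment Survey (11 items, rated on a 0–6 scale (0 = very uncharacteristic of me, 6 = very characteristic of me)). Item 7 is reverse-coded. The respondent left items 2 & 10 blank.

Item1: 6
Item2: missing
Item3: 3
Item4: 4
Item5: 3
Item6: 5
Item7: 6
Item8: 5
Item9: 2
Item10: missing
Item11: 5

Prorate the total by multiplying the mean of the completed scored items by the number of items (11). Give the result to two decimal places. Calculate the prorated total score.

Reverse-coded (reverse-coded value = 6 − response):
  item 7: 6 − 6 = 0
Completed scored items (9 of 11): 6, 3, 4, 3, 5, 0, 5, 2, 5; sum = 33.
Person mean = 33 / 9 ≈ 3.6667
Prorated total = (33 / 9) × 11 = 40.33 (to 2 dp)

40.33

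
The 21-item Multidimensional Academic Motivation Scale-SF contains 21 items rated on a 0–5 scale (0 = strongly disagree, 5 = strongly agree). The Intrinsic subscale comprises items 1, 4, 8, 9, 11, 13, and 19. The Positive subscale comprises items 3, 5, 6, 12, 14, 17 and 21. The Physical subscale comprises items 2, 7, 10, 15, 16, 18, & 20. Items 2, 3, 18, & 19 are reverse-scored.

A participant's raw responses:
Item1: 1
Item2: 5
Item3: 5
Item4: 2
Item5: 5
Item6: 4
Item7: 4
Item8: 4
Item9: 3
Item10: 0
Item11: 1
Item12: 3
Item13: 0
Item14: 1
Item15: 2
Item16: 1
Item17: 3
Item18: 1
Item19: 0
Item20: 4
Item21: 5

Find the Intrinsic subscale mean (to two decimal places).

2.29

Intrinsic items: 1, 4, 8, 9, 11, 13, 19.
Of these, item 19 is reverse-scored; on a 0–5 scale, reversed = 5 − raw.
  item 1: 1
  item 4: 2
  item 8: 4
  item 9: 3
  item 11: 1
  item 13: 0
  item 19: 5 − 0 = 5
Sum = 1 + 2 + 4 + 3 + 1 + 0 + 5 = 16
Mean = 16 / 7 = 2.29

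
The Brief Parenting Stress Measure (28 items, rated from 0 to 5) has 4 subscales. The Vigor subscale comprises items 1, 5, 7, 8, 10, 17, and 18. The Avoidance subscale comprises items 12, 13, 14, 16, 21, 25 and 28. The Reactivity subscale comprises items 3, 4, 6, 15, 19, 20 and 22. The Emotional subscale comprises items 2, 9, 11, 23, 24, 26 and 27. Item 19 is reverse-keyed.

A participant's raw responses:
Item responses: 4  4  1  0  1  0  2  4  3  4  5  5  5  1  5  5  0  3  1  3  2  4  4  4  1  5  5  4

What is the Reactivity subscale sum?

17

Reactivity items: 3, 4, 6, 15, 19, 20, 22.
Of these, item 19 is reverse-keyed; on a 0–5 scale, reversed = 5 − raw.
  item 3: 1
  item 4: 0
  item 6: 0
  item 15: 5
  item 19: 5 − 1 = 4
  item 20: 3
  item 22: 4
Sum = 1 + 0 + 0 + 5 + 4 + 3 + 4 = 17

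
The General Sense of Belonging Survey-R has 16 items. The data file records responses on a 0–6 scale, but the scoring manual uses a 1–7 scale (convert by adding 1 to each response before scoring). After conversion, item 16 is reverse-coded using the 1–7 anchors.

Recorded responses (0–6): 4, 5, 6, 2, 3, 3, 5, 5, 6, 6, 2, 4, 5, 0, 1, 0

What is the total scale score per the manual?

79

Convert to 1–7: 5, 6, 7, 3, 4, 4, 6, 6, 7, 7, 3, 5, 6, 1, 2, 1
Reverse-coded (reversed = (1+7) − raw = 8 − raw):
  item 16: 8 − 1 = 7
Scored: 5, 6, 7, 3, 4, 4, 6, 6, 7, 7, 3, 5, 6, 1, 2, 7
Total = 79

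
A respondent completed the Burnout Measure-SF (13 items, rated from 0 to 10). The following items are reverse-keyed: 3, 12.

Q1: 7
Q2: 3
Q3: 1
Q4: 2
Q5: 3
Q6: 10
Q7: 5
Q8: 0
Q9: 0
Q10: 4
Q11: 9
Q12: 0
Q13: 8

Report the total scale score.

70

Raw sum = 52. Reverse-keyed items: 3, 12; their raw sum = 1.
Each reversal replaces raw with 10 − raw, changing the total by 10 − 2·raw per item.
Total = 52 + 2·10 − 2·1 = 52 + 20 − 2 = 70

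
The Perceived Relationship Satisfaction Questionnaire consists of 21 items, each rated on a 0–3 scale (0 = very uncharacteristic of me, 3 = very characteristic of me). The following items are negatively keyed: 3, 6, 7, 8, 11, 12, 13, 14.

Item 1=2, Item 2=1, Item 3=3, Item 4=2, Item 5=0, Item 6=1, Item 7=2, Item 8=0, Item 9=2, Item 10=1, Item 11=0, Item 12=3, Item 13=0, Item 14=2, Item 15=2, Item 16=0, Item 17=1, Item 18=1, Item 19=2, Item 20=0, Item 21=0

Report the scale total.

27

Reverse-coded items (reversed = (0+3) − raw = 3 − raw):
  item 3: 3 − 3 = 0
  item 6: 3 − 1 = 2
  item 7: 3 − 2 = 1
  item 8: 3 − 0 = 3
  item 11: 3 − 0 = 3
  item 12: 3 − 3 = 0
  item 13: 3 − 0 = 3
  item 14: 3 − 2 = 1
Scored items: 2, 1, 0, 2, 0, 2, 1, 3, 2, 1, 3, 0, 3, 1, 2, 0, 1, 1, 2, 0, 0
Total = 2 + 1 + 0 + 2 + 0 + 2 + 1 + 3 + 2 + 1 + 3 + 0 + 3 + 1 + 2 + 0 + 1 + 1 + 2 + 0 + 0 = 27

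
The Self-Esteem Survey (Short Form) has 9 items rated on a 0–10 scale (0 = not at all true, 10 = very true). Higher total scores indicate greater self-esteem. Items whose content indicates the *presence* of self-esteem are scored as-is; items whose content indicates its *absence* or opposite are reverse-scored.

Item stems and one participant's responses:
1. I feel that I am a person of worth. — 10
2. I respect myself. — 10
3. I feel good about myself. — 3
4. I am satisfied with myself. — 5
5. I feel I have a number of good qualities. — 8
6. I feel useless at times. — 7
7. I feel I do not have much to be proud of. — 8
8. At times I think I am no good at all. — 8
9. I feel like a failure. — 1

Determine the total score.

Items 6, 7, 8, 9 describe the absence/opposite of self-esteem → reverse-score.
reverse-coded value = 10 − response.
  item 1: 10
  item 2: 10
  item 3: 3
  item 4: 5
  item 5: 8
  item 6: 10 − 7 = 3
  item 7: 10 − 8 = 2
  item 8: 10 − 8 = 2
  item 9: 10 − 1 = 9
Total = 10 + 10 + 3 + 5 + 8 + 3 + 2 + 2 + 9 = 52

52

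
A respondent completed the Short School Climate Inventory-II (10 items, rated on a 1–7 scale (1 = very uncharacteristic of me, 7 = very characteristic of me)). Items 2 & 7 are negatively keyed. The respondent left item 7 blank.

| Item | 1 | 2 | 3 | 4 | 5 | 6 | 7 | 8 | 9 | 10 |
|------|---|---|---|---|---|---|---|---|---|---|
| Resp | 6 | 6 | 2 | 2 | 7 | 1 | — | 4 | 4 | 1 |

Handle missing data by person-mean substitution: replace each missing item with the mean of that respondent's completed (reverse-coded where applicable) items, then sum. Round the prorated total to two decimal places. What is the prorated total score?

Reverse-coded (on a 1–7 scale, reversed = 8 − raw):
  item 2: 8 − 6 = 2
Completed scored items (9 of 10): 6, 2, 2, 2, 7, 1, 4, 4, 1; sum = 29.
Person mean = 29 / 9 ≈ 3.2222
Prorated total = (29 / 9) × 10 = 32.22 (to 2 dp)

32.22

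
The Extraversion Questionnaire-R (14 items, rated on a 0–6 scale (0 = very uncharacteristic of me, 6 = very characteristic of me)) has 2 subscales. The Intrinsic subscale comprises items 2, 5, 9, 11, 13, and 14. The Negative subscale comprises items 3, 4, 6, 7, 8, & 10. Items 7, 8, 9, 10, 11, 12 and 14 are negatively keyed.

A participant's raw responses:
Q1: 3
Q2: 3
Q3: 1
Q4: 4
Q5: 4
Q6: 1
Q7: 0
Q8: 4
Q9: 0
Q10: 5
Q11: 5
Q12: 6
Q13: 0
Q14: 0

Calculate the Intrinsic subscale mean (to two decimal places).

3.33

Intrinsic items: 2, 5, 9, 11, 13, 14.
Of these, items 9, 11 and 14 are negatively keyed; reverse-coded value = 6 − response.
  item 2: 3
  item 5: 4
  item 9: 6 − 0 = 6
  item 11: 6 − 5 = 1
  item 13: 0
  item 14: 6 − 0 = 6
Sum = 3 + 4 + 6 + 1 + 0 + 6 = 20
Mean = 20 / 6 = 3.33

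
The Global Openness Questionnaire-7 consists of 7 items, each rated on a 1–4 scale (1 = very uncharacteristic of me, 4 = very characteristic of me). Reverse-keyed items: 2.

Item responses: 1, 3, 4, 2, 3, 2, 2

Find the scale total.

Reverse-keyed items use 5 − raw:
  item 2: 5 − 3 = 2
Scored items: 1, 2, 4, 2, 3, 2, 2
Total = 1 + 2 + 4 + 2 + 3 + 2 + 2 = 16

16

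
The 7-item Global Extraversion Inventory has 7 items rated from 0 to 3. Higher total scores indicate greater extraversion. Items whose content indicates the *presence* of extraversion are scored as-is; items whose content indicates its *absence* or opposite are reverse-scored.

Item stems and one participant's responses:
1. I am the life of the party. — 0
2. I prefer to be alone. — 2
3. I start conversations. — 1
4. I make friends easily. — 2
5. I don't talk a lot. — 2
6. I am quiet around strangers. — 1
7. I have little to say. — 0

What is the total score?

Items 2, 5, 6, 7 describe the absence/opposite of extraversion → reverse-score.
reversed = (0+3) − raw = 3 − raw.
  item 1: 0
  item 2: 3 − 2 = 1
  item 3: 1
  item 4: 2
  item 5: 3 − 2 = 1
  item 6: 3 − 1 = 2
  item 7: 3 − 0 = 3
Total = 0 + 1 + 1 + 2 + 1 + 2 + 3 = 10

10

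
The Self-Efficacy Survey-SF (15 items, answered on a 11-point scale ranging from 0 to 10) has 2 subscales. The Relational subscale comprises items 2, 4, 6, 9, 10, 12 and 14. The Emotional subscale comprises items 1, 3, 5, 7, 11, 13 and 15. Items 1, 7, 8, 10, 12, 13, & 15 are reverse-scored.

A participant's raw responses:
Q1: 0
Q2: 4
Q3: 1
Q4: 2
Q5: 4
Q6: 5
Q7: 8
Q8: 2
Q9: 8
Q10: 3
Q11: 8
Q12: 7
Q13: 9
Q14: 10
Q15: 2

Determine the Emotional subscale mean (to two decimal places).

Emotional items: 1, 3, 5, 7, 11, 13, 15.
Of these, items 1, 7, 13, & 15 are reverse-scored; on a 0–10 scale, reversed = 10 − raw.
  item 1: 10 − 0 = 10
  item 3: 1
  item 5: 4
  item 7: 10 − 8 = 2
  item 11: 8
  item 13: 10 − 9 = 1
  item 15: 10 − 2 = 8
Sum = 10 + 1 + 4 + 2 + 8 + 1 + 8 = 34
Mean = 34 / 7 = 4.86

4.86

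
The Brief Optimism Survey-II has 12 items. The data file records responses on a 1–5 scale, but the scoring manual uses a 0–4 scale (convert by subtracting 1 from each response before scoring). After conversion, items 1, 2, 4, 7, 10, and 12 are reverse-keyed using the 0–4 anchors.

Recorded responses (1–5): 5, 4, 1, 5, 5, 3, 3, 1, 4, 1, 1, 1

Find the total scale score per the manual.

20

Convert to 0–4: 4, 3, 0, 4, 4, 2, 2, 0, 3, 0, 0, 0
Reverse-coded (on a 0–4 scale, reversed = 4 − raw):
  item 1: 4 − 4 = 0
  item 2: 4 − 3 = 1
  item 4: 4 − 4 = 0
  item 7: 4 − 2 = 2
  item 10: 4 − 0 = 4
  item 12: 4 − 0 = 4
Scored: 0, 1, 0, 0, 4, 2, 2, 0, 3, 4, 0, 4
Total = 20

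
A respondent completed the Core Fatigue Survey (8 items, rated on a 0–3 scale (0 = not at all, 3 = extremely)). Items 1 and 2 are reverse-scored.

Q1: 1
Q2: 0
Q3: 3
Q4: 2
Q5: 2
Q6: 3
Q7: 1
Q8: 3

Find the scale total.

19

Apply reverse scoring (reverse-coded value = 3 − response):
  item 1: 3 − 1 = 2
  item 2: 3 − 0 = 3
Scored items: 2, 3, 3, 2, 2, 3, 1, 3
Total = 2 + 3 + 3 + 2 + 2 + 3 + 1 + 3 = 19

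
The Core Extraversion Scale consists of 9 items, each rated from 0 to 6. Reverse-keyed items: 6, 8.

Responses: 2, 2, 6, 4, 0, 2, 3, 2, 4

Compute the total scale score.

29

Reverse-coded items (reversed = (0+6) − raw = 6 − raw):
  item 6: 6 − 2 = 4
  item 8: 6 − 2 = 4
After reverse-coding: 2, 2, 6, 4, 0, 4, 3, 4, 4
Total = 2 + 2 + 6 + 4 + 0 + 4 + 3 + 4 + 4 = 29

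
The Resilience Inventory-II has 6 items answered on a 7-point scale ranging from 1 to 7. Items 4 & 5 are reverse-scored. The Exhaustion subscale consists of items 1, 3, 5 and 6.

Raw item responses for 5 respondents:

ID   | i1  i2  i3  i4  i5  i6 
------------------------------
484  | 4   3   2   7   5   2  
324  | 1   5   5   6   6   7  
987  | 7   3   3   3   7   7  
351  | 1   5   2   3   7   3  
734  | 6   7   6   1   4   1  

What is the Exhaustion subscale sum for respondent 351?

Respondent 351 raw: 1, 5, 2, 3, 7, 3.
Exhaustion items: 1, 3, 5, 6.
Reverse-coded (reversed = (1+7) − raw = 8 − raw):
  item 1: 1
  item 3: 2
  item 5: 8 − 7 = 1
  item 6: 3
Sum = 1 + 2 + 1 + 3 = 7

7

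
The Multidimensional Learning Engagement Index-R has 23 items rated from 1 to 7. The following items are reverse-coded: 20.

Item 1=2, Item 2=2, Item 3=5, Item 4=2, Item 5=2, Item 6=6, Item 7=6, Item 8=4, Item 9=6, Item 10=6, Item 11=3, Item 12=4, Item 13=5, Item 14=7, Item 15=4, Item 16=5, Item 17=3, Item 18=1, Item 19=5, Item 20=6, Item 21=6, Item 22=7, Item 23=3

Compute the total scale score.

Reverse-coded items (reversed = (1+7) − raw = 8 − raw):
  item 20: 8 − 6 = 2
Scored responses: 2, 2, 5, 2, 2, 6, 6, 4, 6, 6, 3, 4, 5, 7, 4, 5, 3, 1, 5, 2, 6, 7, 3
Total = 2 + 2 + 5 + 2 + 2 + 6 + 6 + 4 + 6 + 6 + 3 + 4 + 5 + 7 + 4 + 5 + 3 + 1 + 5 + 2 + 6 + 7 + 3 = 96

96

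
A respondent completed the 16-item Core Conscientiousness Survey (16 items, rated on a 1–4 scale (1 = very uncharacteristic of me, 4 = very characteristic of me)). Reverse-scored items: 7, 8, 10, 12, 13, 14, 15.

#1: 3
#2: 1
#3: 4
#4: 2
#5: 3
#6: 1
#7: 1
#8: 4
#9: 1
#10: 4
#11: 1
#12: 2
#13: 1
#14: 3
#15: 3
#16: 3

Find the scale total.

Reversing items 7, 8, 10, 12, 13, 14 and 15 with 5 − raw:
Total = 3 + 1 + 4 + 2 + 3 + 1 + (5−1) + (5−4) + 1 + (5−4) + 1 + (5−2) + (5−1) + (5−3) + (5−3) + 3
      = 3 + 1 + 4 + 2 + 3 + 1 + 4 + 1 + 1 + 1 + 1 + 3 + 4 + 2 + 2 + 3 = 36

36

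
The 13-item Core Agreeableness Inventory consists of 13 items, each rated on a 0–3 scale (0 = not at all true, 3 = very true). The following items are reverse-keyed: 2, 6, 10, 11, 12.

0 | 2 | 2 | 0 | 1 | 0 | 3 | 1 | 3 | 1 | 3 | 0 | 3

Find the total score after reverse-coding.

22

Reverse-coded items (reversed = (0+3) − raw = 3 − raw):
  item 2: 3 − 2 = 1
  item 6: 3 − 0 = 3
  item 10: 3 − 1 = 2
  item 11: 3 − 3 = 0
  item 12: 3 − 0 = 3
After reverse-coding: 0, 1, 2, 0, 1, 3, 3, 1, 3, 2, 0, 3, 3
Total = 0 + 1 + 2 + 0 + 1 + 3 + 3 + 1 + 3 + 2 + 0 + 3 + 3 = 22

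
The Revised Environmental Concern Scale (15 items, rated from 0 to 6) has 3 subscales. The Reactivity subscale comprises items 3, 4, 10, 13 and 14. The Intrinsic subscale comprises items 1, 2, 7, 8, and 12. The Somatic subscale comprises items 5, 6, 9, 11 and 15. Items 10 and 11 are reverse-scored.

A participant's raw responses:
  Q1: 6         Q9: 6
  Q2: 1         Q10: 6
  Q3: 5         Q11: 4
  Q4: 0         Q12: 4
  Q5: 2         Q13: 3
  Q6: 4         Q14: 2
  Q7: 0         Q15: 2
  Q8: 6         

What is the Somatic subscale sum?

16

Somatic items: 5, 6, 9, 11, 15.
Of these, item 11 is reverse-scored; reversed = (0+6) − raw = 6 − raw.
  item 5: 2
  item 6: 4
  item 9: 6
  item 11: 6 − 4 = 2
  item 15: 2
Sum = 2 + 4 + 6 + 2 + 2 = 16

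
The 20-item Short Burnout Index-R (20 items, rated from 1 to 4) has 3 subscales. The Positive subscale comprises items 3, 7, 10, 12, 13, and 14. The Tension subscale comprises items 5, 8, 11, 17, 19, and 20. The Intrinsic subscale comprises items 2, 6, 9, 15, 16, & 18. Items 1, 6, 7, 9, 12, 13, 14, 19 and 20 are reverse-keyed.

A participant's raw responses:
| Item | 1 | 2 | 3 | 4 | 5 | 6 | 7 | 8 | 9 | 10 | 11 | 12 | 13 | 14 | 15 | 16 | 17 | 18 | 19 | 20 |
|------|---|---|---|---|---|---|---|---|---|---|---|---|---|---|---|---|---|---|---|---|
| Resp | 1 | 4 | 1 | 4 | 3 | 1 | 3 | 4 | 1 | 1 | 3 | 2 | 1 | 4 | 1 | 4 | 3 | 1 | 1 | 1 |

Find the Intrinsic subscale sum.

18

Intrinsic items: 2, 6, 9, 15, 16, 18.
Of these, items 6 & 9 are reverse-keyed; reversed = (1+4) − raw = 5 − raw.
  item 2: 4
  item 6: 5 − 1 = 4
  item 9: 5 − 1 = 4
  item 15: 1
  item 16: 4
  item 18: 1
Sum = 4 + 4 + 4 + 1 + 4 + 1 = 18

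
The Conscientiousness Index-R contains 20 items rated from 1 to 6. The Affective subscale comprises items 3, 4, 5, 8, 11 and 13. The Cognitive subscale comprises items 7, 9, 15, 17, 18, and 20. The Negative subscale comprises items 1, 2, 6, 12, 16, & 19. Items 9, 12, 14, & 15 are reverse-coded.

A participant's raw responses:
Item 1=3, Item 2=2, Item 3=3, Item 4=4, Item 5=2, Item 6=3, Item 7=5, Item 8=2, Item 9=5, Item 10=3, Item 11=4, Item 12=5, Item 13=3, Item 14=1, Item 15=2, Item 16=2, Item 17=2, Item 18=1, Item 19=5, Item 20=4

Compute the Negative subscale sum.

Negative items: 1, 2, 6, 12, 16, 19.
Of these, item 12 is reverse-coded; reversed = (1+6) − raw = 7 − raw.
  item 1: 3
  item 2: 2
  item 6: 3
  item 12: 7 − 5 = 2
  item 16: 2
  item 19: 5
Sum = 3 + 2 + 3 + 2 + 2 + 5 = 17

17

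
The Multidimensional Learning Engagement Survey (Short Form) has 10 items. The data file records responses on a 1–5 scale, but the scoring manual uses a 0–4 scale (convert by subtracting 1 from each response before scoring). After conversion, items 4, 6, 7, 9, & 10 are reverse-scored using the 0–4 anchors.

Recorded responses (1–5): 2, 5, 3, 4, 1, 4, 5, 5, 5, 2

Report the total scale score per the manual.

16

Convert to 0–4: 1, 4, 2, 3, 0, 3, 4, 4, 4, 1
Reverse-coded (reversed = (0+4) − raw = 4 − raw):
  item 4: 4 − 3 = 1
  item 6: 4 − 3 = 1
  item 7: 4 − 4 = 0
  item 9: 4 − 4 = 0
  item 10: 4 − 1 = 3
Scored: 1, 4, 2, 1, 0, 1, 0, 4, 0, 3
Total = 16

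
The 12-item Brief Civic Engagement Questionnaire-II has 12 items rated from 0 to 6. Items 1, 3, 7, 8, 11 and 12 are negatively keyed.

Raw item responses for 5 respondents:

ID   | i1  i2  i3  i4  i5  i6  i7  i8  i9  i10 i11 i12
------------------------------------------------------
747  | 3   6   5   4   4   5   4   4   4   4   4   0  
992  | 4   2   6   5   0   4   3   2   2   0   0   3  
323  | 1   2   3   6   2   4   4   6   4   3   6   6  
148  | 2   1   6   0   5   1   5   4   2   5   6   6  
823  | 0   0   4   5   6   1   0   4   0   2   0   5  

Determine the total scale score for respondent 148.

Respondent 148 raw: 2, 1, 6, 0, 5, 1, 5, 4, 2, 5, 6, 6.
Reverse-coded (reverse-coded value = 6 − response):
  item 1: 6 − 2 = 4
  item 2: 1
  item 3: 6 − 6 = 0
  item 4: 0
  item 5: 5
  item 6: 1
  item 7: 6 − 5 = 1
  item 8: 6 − 4 = 2
  item 9: 2
  item 10: 5
  item 11: 6 − 6 = 0
  item 12: 6 − 6 = 0
Sum = 4 + 1 + 0 + 0 + 5 + 1 + 1 + 2 + 2 + 5 + 0 + 0 = 21

21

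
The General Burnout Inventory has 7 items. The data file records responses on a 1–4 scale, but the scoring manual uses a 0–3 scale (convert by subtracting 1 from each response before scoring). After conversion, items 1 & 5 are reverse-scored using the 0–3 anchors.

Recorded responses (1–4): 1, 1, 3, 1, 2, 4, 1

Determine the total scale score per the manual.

Convert to 0–3: 0, 0, 2, 0, 1, 3, 0
Reverse-coded (reversed = (0+3) − raw = 3 − raw):
  item 1: 3 − 0 = 3
  item 5: 3 − 1 = 2
Scored: 3, 0, 2, 0, 2, 3, 0
Total = 10

10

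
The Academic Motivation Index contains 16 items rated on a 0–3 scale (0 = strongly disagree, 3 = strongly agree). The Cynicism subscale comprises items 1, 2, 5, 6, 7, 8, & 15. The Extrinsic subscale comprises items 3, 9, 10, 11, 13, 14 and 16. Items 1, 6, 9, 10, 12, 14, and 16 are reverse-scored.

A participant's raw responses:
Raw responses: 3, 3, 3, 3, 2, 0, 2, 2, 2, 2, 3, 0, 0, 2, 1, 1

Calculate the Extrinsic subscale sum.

11

Extrinsic items: 3, 9, 10, 11, 13, 14, 16.
Of these, items 9, 10, 14, and 16 are reverse-scored; reverse-coded value = 3 − response.
  item 3: 3
  item 9: 3 − 2 = 1
  item 10: 3 − 2 = 1
  item 11: 3
  item 13: 0
  item 14: 3 − 2 = 1
  item 16: 3 − 1 = 2
Sum = 3 + 1 + 1 + 3 + 0 + 1 + 2 = 11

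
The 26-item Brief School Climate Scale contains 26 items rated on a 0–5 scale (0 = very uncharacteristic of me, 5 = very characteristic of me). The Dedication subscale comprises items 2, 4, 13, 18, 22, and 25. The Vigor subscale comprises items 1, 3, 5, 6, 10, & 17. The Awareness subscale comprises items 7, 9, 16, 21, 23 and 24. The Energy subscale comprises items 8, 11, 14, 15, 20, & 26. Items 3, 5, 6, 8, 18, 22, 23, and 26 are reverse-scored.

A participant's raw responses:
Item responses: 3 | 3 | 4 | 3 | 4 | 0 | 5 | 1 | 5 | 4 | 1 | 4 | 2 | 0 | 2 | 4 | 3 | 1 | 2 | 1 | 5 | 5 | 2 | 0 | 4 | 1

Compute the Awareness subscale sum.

22

Awareness items: 7, 9, 16, 21, 23, 24.
Of these, item 23 is reverse-scored; reverse-coded value = 5 − response.
  item 7: 5
  item 9: 5
  item 16: 4
  item 21: 5
  item 23: 5 − 2 = 3
  item 24: 0
Sum = 5 + 5 + 4 + 5 + 3 + 0 = 22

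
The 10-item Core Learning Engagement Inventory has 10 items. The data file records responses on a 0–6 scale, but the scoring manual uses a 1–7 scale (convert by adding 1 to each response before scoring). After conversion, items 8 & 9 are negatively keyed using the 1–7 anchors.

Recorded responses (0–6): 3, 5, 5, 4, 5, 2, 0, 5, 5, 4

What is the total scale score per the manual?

40

Convert to 1–7: 4, 6, 6, 5, 6, 3, 1, 6, 6, 5
Reverse-coded (reverse-coded value = 8 − response):
  item 8: 8 − 6 = 2
  item 9: 8 − 6 = 2
Scored: 4, 6, 6, 5, 6, 3, 1, 2, 2, 5
Total = 40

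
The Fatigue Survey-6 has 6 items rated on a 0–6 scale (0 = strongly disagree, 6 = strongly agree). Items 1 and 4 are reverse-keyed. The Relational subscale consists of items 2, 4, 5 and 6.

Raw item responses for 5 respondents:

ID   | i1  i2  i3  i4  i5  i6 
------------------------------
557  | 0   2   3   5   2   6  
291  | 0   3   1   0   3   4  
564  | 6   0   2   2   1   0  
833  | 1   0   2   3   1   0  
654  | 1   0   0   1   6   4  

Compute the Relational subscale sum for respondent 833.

Respondent 833 raw: 1, 0, 2, 3, 1, 0.
Relational items: 2, 4, 5, 6.
Reverse-coded (reverse-coded value = 6 − response):
  item 2: 0
  item 4: 6 − 3 = 3
  item 5: 1
  item 6: 0
Sum = 0 + 3 + 1 + 0 = 4

4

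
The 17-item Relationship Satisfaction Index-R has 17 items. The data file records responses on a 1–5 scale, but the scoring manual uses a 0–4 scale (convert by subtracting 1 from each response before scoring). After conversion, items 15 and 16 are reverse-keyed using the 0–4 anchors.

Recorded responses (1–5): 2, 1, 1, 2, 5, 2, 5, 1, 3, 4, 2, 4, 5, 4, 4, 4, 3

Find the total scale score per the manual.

Convert to 0–4: 1, 0, 0, 1, 4, 1, 4, 0, 2, 3, 1, 3, 4, 3, 3, 3, 2
Reverse-coded (on a 0–4 scale, reversed = 4 − raw):
  item 15: 4 − 3 = 1
  item 16: 4 − 3 = 1
Scored: 1, 0, 0, 1, 4, 1, 4, 0, 2, 3, 1, 3, 4, 3, 1, 1, 2
Total = 31

31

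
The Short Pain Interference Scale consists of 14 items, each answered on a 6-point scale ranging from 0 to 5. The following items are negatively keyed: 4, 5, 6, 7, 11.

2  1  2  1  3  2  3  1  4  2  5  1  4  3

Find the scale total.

31

Raw sum = 34. Negatively keyed items: 4, 5, 6, 7, 11; their raw sum = 14.
Each reversal replaces raw with 5 − raw, changing the total by 5 − 2·raw per item.
Total = 34 + 5·5 − 2·14 = 34 + 25 − 28 = 31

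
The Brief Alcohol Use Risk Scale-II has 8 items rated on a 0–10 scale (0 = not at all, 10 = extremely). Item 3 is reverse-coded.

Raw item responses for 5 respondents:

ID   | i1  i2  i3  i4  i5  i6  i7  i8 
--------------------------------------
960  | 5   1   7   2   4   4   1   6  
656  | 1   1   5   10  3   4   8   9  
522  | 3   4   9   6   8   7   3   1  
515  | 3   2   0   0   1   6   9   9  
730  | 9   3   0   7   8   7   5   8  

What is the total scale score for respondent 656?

41

Respondent 656 raw: 1, 1, 5, 10, 3, 4, 8, 9.
Reverse-coded (on a 0–10 scale, reversed = 10 − raw):
  item 1: 1
  item 2: 1
  item 3: 10 − 5 = 5
  item 4: 10
  item 5: 3
  item 6: 4
  item 7: 8
  item 8: 9
Sum = 1 + 1 + 5 + 10 + 3 + 4 + 8 + 9 = 41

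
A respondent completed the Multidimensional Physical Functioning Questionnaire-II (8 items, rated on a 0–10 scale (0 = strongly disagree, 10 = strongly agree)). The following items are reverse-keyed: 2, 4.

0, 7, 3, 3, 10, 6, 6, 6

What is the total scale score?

41

Raw sum = 41. Reverse-keyed items: 2, 4; their raw sum = 10.
Each reversal replaces raw with 10 − raw, changing the total by 10 − 2·raw per item.
Total = 41 + 2·10 − 2·10 = 41 + 20 − 20 = 41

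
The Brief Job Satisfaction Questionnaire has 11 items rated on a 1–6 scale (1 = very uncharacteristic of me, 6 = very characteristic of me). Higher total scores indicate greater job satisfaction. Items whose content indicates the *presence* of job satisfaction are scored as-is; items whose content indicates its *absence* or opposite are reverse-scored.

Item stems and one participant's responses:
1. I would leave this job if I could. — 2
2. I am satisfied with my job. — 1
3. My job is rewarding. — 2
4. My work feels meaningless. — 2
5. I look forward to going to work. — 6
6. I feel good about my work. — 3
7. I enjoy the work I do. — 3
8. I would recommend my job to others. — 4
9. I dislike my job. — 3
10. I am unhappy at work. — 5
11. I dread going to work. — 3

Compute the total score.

39

Items 1, 4, 9, 10, 11 describe the absence/opposite of job satisfaction → reverse-score.
reversed = (1+6) − raw = 7 − raw.
  item 1: 7 − 2 = 5
  item 2: 1
  item 3: 2
  item 4: 7 − 2 = 5
  item 5: 6
  item 6: 3
  item 7: 3
  item 8: 4
  item 9: 7 − 3 = 4
  item 10: 7 − 5 = 2
  item 11: 7 − 3 = 4
Total = 5 + 1 + 2 + 5 + 6 + 3 + 3 + 4 + 4 + 2 + 4 = 39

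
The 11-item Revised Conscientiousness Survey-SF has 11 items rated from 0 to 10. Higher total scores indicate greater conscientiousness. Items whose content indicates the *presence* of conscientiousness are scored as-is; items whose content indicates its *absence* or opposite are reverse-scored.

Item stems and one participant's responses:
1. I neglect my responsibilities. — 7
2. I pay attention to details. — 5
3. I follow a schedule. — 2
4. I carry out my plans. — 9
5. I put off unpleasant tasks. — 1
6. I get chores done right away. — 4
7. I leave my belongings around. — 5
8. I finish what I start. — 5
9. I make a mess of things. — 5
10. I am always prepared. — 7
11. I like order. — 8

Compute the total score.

62

Items 1, 5, 7, 9 describe the absence/opposite of conscientiousness → reverse-score.
reversed = (0+10) − raw = 10 − raw.
  item 1: 10 − 7 = 3
  item 2: 5
  item 3: 2
  item 4: 9
  item 5: 10 − 1 = 9
  item 6: 4
  item 7: 10 − 5 = 5
  item 8: 5
  item 9: 10 − 5 = 5
  item 10: 7
  item 11: 8
Total = 3 + 5 + 2 + 9 + 9 + 4 + 5 + 5 + 5 + 7 + 8 = 62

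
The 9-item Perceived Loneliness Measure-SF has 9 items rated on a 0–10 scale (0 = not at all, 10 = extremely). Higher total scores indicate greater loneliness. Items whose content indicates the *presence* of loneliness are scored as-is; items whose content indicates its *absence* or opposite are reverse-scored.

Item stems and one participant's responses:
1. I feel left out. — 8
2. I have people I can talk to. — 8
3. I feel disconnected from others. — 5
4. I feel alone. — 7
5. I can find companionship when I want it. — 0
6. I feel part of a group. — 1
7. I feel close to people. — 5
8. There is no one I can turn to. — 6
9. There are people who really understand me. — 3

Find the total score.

Items 2, 5, 6, 7, 9 describe the absence/opposite of loneliness → reverse-score.
reverse-coded value = 10 − response.
  item 1: 8
  item 2: 10 − 8 = 2
  item 3: 5
  item 4: 7
  item 5: 10 − 0 = 10
  item 6: 10 − 1 = 9
  item 7: 10 − 5 = 5
  item 8: 6
  item 9: 10 − 3 = 7
Total = 8 + 2 + 5 + 7 + 10 + 9 + 5 + 6 + 7 = 59

59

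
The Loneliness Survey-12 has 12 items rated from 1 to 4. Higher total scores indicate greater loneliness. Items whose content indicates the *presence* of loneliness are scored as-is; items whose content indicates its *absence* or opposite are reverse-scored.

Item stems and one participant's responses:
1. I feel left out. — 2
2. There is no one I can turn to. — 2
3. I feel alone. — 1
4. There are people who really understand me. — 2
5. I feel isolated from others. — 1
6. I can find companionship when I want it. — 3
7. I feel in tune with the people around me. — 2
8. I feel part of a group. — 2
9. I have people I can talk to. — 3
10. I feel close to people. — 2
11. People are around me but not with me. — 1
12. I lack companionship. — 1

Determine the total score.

Items 4, 6, 7, 8, 9, 10 describe the absence/opposite of loneliness → reverse-score.
reverse-coded value = 5 − response.
  item 1: 2
  item 2: 2
  item 3: 1
  item 4: 5 − 2 = 3
  item 5: 1
  item 6: 5 − 3 = 2
  item 7: 5 − 2 = 3
  item 8: 5 − 2 = 3
  item 9: 5 − 3 = 2
  item 10: 5 − 2 = 3
  item 11: 1
  item 12: 1
Total = 2 + 2 + 1 + 3 + 1 + 2 + 3 + 3 + 2 + 3 + 1 + 1 = 24

24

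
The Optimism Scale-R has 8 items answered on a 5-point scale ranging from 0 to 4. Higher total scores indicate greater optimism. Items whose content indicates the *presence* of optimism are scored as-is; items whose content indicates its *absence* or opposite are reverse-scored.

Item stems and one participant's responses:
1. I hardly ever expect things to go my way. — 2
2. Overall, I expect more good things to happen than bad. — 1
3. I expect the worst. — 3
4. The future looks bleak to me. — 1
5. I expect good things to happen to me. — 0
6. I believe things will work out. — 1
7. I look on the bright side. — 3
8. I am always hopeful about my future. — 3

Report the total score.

Items 1, 3, 4 describe the absence/opposite of optimism → reverse-score.
reverse-coded value = 4 − response.
  item 1: 4 − 2 = 2
  item 2: 1
  item 3: 4 − 3 = 1
  item 4: 4 − 1 = 3
  item 5: 0
  item 6: 1
  item 7: 3
  item 8: 3
Total = 2 + 1 + 1 + 3 + 0 + 1 + 3 + 3 = 14

14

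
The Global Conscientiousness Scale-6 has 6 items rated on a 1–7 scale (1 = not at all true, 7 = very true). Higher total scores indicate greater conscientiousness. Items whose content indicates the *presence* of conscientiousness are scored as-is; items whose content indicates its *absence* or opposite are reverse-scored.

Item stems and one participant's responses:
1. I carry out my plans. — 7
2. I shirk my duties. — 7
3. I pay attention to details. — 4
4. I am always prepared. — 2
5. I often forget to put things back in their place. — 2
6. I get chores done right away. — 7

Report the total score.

27

Items 2, 5 describe the absence/opposite of conscientiousness → reverse-score.
on a 1–7 scale, reversed = 8 − raw.
  item 1: 7
  item 2: 8 − 7 = 1
  item 3: 4
  item 4: 2
  item 5: 8 − 2 = 6
  item 6: 7
Total = 7 + 1 + 4 + 2 + 6 + 7 = 27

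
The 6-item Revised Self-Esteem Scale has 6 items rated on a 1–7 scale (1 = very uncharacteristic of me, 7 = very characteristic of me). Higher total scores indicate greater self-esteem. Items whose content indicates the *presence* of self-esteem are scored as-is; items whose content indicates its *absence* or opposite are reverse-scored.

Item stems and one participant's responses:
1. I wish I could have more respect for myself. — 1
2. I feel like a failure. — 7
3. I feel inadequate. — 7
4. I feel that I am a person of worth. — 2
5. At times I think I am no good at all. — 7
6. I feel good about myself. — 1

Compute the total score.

Items 1, 2, 3, 5 describe the absence/opposite of self-esteem → reverse-score.
reversed = (1+7) − raw = 8 − raw.
  item 1: 8 − 1 = 7
  item 2: 8 − 7 = 1
  item 3: 8 − 7 = 1
  item 4: 2
  item 5: 8 − 7 = 1
  item 6: 1
Total = 7 + 1 + 1 + 2 + 1 + 1 = 13

13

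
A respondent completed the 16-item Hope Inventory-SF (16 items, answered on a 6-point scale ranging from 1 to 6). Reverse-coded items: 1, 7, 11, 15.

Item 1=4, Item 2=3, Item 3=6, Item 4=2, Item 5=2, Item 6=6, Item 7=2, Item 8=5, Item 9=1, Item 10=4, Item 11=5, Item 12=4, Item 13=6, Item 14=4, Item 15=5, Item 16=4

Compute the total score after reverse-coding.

59

Reverse-coded items (reversed = (1+6) − raw = 7 − raw):
  item 1: 7 − 4 = 3
  item 7: 7 − 2 = 5
  item 11: 7 − 5 = 2
  item 15: 7 − 5 = 2
Scored responses: 3, 3, 6, 2, 2, 6, 5, 5, 1, 4, 2, 4, 6, 4, 2, 4
Total = 3 + 3 + 6 + 2 + 2 + 6 + 5 + 5 + 1 + 4 + 2 + 4 + 6 + 4 + 2 + 4 = 59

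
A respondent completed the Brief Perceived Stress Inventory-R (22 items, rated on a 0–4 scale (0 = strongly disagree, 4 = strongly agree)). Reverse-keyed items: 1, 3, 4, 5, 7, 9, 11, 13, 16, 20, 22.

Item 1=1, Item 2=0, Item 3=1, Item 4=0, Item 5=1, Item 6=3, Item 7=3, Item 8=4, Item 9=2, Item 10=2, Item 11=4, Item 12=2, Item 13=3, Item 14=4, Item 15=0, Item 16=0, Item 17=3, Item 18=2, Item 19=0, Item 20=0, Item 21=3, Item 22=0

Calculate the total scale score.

52

Raw sum = 38. Reverse-keyed items: 1, 3, 4, 5, 7, 9, 11, 13, 16, 20, 22; their raw sum = 15.
Each reversal replaces raw with 4 − raw, changing the total by 4 − 2·raw per item.
Total = 38 + 11·4 − 2·15 = 38 + 44 − 30 = 52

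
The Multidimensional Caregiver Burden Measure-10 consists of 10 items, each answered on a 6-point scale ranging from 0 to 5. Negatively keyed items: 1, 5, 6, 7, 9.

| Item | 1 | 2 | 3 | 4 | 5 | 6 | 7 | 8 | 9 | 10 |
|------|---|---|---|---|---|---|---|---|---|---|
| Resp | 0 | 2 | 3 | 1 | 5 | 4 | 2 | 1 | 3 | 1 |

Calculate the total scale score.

Apply reverse scoring (reverse-coded value = 5 − response):
  item 1: 5 − 0 = 5
  item 5: 5 − 5 = 0
  item 6: 5 − 4 = 1
  item 7: 5 − 2 = 3
  item 9: 5 − 3 = 2
Scored items: 5, 2, 3, 1, 0, 1, 3, 1, 2, 1
Total = 5 + 2 + 3 + 1 + 0 + 1 + 3 + 1 + 2 + 1 = 19

19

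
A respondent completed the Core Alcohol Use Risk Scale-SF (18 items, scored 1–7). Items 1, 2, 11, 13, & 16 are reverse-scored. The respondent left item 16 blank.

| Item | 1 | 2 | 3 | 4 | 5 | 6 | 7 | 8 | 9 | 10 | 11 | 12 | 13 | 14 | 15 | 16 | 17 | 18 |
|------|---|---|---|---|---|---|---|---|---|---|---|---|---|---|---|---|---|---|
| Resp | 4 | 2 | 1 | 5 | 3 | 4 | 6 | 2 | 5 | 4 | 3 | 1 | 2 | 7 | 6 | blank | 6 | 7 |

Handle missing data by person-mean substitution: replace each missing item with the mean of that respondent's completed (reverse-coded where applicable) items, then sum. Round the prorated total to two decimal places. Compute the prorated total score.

82.59

Reverse-coded (on a 1–7 scale, reversed = 8 − raw):
  item 1: 8 − 4 = 4
  item 2: 8 − 2 = 6
  item 11: 8 − 3 = 5
  item 13: 8 − 2 = 6
Completed scored items (17 of 18): 4, 6, 1, 5, 3, 4, 6, 2, 5, 4, 5, 1, 6, 7, 6, 6, 7; sum = 78.
Person mean = 78 / 17 ≈ 4.5882
Prorated total = (78 / 17) × 18 = 82.59 (to 2 dp)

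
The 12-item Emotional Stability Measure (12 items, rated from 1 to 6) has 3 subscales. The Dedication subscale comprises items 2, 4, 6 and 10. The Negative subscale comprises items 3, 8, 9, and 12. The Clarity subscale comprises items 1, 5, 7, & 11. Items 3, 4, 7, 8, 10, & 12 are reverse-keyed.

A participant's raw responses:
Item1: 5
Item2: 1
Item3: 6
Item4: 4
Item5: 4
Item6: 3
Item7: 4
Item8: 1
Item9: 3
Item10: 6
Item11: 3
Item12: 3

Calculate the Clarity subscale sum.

15

Clarity items: 1, 5, 7, 11.
Of these, item 7 is reverse-keyed; on a 1–6 scale, reversed = 7 − raw.
  item 1: 5
  item 5: 4
  item 7: 7 − 4 = 3
  item 11: 3
Sum = 5 + 4 + 3 + 3 = 15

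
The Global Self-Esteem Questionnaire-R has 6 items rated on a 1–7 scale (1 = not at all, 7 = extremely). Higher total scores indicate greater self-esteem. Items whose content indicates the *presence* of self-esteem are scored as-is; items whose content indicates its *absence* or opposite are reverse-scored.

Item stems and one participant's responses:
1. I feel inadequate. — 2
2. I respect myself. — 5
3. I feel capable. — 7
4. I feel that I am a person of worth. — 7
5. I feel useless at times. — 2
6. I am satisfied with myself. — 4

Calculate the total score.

Items 1, 5 describe the absence/opposite of self-esteem → reverse-score.
reverse-coded value = 8 − response.
  item 1: 8 − 2 = 6
  item 2: 5
  item 3: 7
  item 4: 7
  item 5: 8 − 2 = 6
  item 6: 4
Total = 6 + 5 + 7 + 7 + 6 + 4 = 35

35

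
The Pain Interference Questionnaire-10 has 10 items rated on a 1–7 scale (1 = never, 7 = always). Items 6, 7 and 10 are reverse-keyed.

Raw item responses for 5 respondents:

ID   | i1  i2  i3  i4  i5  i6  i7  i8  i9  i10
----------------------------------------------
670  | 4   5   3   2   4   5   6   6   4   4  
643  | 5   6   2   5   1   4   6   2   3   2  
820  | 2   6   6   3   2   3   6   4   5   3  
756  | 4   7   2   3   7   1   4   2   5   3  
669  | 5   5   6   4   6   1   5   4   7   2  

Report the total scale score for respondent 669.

53

Respondent 669 raw: 5, 5, 6, 4, 6, 1, 5, 4, 7, 2.
Reverse-coded (on a 1–7 scale, reversed = 8 − raw):
  item 1: 5
  item 2: 5
  item 3: 6
  item 4: 4
  item 5: 6
  item 6: 8 − 1 = 7
  item 7: 8 − 5 = 3
  item 8: 4
  item 9: 7
  item 10: 8 − 2 = 6
Sum = 5 + 5 + 6 + 4 + 6 + 7 + 3 + 4 + 7 + 6 = 53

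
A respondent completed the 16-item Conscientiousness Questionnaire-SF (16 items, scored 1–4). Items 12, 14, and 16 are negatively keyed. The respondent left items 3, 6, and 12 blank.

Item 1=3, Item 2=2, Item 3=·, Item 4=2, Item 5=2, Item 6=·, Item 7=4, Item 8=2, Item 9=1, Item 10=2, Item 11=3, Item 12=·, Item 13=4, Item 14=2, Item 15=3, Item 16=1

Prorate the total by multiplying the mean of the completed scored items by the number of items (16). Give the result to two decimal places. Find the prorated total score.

43.08

Reverse-coded (reverse-coded value = 5 − response):
  item 14: 5 − 2 = 3
  item 16: 5 − 1 = 4
Completed scored items (13 of 16): 3, 2, 2, 2, 4, 2, 1, 2, 3, 4, 3, 3, 4; sum = 35.
Person mean = 35 / 13 ≈ 2.6923
Prorated total = (35 / 13) × 16 = 43.08 (to 2 dp)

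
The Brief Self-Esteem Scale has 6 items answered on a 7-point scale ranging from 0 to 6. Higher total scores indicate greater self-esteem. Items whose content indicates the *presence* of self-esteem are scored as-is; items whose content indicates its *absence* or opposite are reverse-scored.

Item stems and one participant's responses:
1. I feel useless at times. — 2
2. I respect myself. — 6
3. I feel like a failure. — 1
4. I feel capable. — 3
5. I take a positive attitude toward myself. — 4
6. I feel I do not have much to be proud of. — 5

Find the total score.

Items 1, 3, 6 describe the absence/opposite of self-esteem → reverse-score.
reverse-coded value = 6 − response.
  item 1: 6 − 2 = 4
  item 2: 6
  item 3: 6 − 1 = 5
  item 4: 3
  item 5: 4
  item 6: 6 − 5 = 1
Total = 4 + 6 + 5 + 3 + 4 + 1 = 23

23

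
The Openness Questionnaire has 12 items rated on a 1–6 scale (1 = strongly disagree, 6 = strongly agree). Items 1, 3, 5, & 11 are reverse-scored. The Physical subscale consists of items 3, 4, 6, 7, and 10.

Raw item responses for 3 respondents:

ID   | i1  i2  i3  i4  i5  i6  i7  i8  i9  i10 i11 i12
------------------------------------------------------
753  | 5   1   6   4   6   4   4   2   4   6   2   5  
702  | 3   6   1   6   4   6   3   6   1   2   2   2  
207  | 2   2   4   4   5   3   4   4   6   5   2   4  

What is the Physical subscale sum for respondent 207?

Respondent 207 raw: 2, 2, 4, 4, 5, 3, 4, 4, 6, 5, 2, 4.
Physical items: 3, 4, 6, 7, 10.
Reverse-coded (on a 1–6 scale, reversed = 7 − raw):
  item 3: 7 − 4 = 3
  item 4: 4
  item 6: 3
  item 7: 4
  item 10: 5
Sum = 3 + 4 + 3 + 4 + 5 = 19

19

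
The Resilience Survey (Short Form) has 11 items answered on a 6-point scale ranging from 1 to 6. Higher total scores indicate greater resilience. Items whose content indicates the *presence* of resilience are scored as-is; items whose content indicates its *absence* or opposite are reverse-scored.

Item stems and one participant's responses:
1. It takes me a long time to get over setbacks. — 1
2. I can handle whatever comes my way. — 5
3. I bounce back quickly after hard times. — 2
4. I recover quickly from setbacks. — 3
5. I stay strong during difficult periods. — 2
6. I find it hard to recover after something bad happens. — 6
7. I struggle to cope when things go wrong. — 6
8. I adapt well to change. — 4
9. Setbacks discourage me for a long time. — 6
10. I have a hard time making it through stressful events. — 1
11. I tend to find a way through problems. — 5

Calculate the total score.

Items 1, 6, 7, 9, 10 describe the absence/opposite of resilience → reverse-score.
reversed = (1+6) − raw = 7 − raw.
  item 1: 7 − 1 = 6
  item 2: 5
  item 3: 2
  item 4: 3
  item 5: 2
  item 6: 7 − 6 = 1
  item 7: 7 − 6 = 1
  item 8: 4
  item 9: 7 − 6 = 1
  item 10: 7 − 1 = 6
  item 11: 5
Total = 6 + 5 + 2 + 3 + 2 + 1 + 1 + 4 + 1 + 6 + 5 = 36

36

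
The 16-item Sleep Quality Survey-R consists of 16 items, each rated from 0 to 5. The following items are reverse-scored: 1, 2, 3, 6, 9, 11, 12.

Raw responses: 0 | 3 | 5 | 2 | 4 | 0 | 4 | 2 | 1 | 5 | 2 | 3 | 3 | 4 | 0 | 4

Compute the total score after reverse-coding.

Reversing items 1, 2, 3, 6, 9, 11, and 12 with 5 − raw:
Total = (5−0) + (5−3) + (5−5) + 2 + 4 + (5−0) + 4 + 2 + (5−1) + 5 + (5−2) + (5−3) + 3 + 4 + 0 + 4
      = 5 + 2 + 0 + 2 + 4 + 5 + 4 + 2 + 4 + 5 + 3 + 2 + 3 + 4 + 0 + 4 = 49

49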